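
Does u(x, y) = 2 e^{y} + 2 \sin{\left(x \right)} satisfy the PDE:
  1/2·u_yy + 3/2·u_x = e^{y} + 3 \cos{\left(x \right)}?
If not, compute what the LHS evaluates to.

Answer: Yes

Derivation:
Evaluate each term of the left-hand side for u = 2 e^{y} + 2 \sin{\left(x \right)}.
Derivatives:
  u_yy = 2 e^{y}
  u_x = 2 \cos{\left(x \right)}
Terms:
  1/2·u_yy = e^{y}
  3/2·u_x = 3 \cos{\left(x \right)}
Sum: LHS = e^{y} + 3 \cos{\left(x \right)}
This is exactly the given right-hand side, so u is a solution.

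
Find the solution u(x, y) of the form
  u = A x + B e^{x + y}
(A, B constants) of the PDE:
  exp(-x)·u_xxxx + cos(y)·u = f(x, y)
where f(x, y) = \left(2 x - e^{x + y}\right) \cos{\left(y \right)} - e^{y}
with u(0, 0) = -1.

Substitute the ansatz u = A x + B e^{x + y} into the left-hand side.
Derivatives of the ansatz:
  u_xxxx = B e^{x} e^{y}
Term by term:
  exp(-x)·u_xxxx = B e^{y}
  cos(y)·u = A x \cos{\left(y \right)} + B e^{x} e^{y} \cos{\left(y \right)}
So the left-hand side equals
  A x \cos{\left(y \right)} + B e^{x} e^{y} \cos{\left(y \right)} + B e^{y}
This must equal f(x, y) identically; expanded, f = 2 x \cos{\left(y \right)} - e^{x} e^{y} \cos{\left(y \right)} - e^{y}.
Matching coefficients of the independent functions:
  [x \cos{\left(y \right)}]:  A = 2
  [e^{x} e^{y} \cos{\left(y \right)}, e^{y}]:  B = -1
Solving: A = 2, B = -1.
Check against the point condition:
  u(0, 0) = -1  ⟹  B = -1  ✓
Hence u(x, y) = 2 x - e^{x + y}.

Answer: u(x, y) = 2 x - e^{x + y}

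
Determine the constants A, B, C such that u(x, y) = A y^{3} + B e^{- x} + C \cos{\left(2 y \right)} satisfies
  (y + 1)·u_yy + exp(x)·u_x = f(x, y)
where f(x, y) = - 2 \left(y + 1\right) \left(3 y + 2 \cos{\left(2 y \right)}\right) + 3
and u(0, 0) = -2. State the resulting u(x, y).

Substitute the ansatz u = A y^{3} + B e^{- x} + C \cos{\left(2 y \right)} into the left-hand side.
Derivatives of the ansatz:
  u_yy = 6 A y - 4 C \cos{\left(2 y \right)}
  u_x = - B e^{- x}
Term by term:
  (y + 1)·u_yy = 6 A y^{2} + 6 A y - 4 C y \cos{\left(2 y \right)} - 4 C \cos{\left(2 y \right)}
  exp(x)·u_x = - B
So the left-hand side equals
  6 A y^{2} + 6 A y - B - 4 C y \cos{\left(2 y \right)} - 4 C \cos{\left(2 y \right)}
This must equal f(x, y) identically; expanded, f = - 6 y^{2} - 4 y \cos{\left(2 y \right)} - 6 y - 4 \cos{\left(2 y \right)} + 3.
Matching coefficients of the independent functions:
  [constant term]:  - B = 3
  [y, y^{2}]:  6 A = -6
  [y \cos{\left(2 y \right)}, \cos{\left(2 y \right)}]:  - 4 C = -4
Solving: A = -1, B = -3, C = 1.
Check against the point condition:
  u(0, 0) = -2  ⟹  B + C = -2  ✓
Hence u(x, y) = - y^{3} + \cos{\left(2 y \right)} - 3 e^{- x}.

Answer: u(x, y) = - y^{3} + \cos{\left(2 y \right)} - 3 e^{- x}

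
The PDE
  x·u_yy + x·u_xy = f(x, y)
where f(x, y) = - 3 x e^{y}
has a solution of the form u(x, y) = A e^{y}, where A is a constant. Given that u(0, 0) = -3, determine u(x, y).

Answer: u(x, y) = - 3 e^{y}

Derivation:
Substitute the ansatz u = A e^{y} into the left-hand side.
Derivatives of the ansatz:
  u_yy = A e^{y}
  u_xy = 0
Term by term:
  x·u_yy = A x e^{y}
  x·u_xy = 0
So the left-hand side equals
  A x e^{y}
This must equal f(x, y) = - 3 x e^{y} identically.
Matching coefficients of the independent functions:
  [x e^{y}]:  A = -3
Solving: A = -3.
Check against the point condition:
  u(0, 0) = -3  ⟹  A = -3  ✓
Hence u(x, y) = - 3 e^{y}.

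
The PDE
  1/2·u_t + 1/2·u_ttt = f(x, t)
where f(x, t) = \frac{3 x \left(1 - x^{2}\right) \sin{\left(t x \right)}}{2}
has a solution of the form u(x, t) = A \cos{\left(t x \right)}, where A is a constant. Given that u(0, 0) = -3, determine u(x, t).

Substitute the ansatz u = A \cos{\left(t x \right)} into the left-hand side.
Derivatives of the ansatz:
  u_t = - A x \sin{\left(t x \right)}
  u_ttt = A x^{3} \sin{\left(t x \right)}
Term by term:
  1/2·u_t = - \frac{A x \sin{\left(t x \right)}}{2}
  1/2·u_ttt = \frac{A x^{3} \sin{\left(t x \right)}}{2}
So the left-hand side equals
  \frac{A x^{3} \sin{\left(t x \right)}}{2} - \frac{A x \sin{\left(t x \right)}}{2}
This must equal f(x, t) identically; expanded, f = - \frac{3 x^{3} \sin{\left(t x \right)}}{2} + \frac{3 x \sin{\left(t x \right)}}{2}.
Matching coefficients of the independent functions:
  [x \sin{\left(t x \right)}]:  - \frac{A}{2} = \frac{3}{2}
  [x^{3} \sin{\left(t x \right)}]:  \frac{A}{2} = - \frac{3}{2}
Solving: A = -3.
Check against the point condition:
  u(0, 0) = -3  ⟹  A = -3  ✓
Hence u(x, t) = - 3 \cos{\left(t x \right)}.

Answer: u(x, t) = - 3 \cos{\left(t x \right)}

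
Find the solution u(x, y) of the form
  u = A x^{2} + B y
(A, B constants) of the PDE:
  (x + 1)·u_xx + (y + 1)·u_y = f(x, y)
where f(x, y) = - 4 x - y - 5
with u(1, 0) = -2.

Substitute the ansatz u = A x^{2} + B y into the left-hand side.
Derivatives of the ansatz:
  u_xx = 2 A
  u_y = B
Term by term:
  (x + 1)·u_xx = 2 A x + 2 A
  (y + 1)·u_y = B y + B
So the left-hand side equals
  2 A x + 2 A + B y + B
This must equal f(x, y) = - 4 x - y - 5 identically.
Matching coefficients of the independent functions:
  [constant term]:  2 A + B = -5
  [x]:  2 A = -4
  [y]:  B = -1
Solving: A = -2, B = -1.
Check against the point condition:
  u(1, 0) = -2  ⟹  A = -2  ✓
Hence u(x, y) = - 2 x^{2} - y.

Answer: u(x, y) = - 2 x^{2} - y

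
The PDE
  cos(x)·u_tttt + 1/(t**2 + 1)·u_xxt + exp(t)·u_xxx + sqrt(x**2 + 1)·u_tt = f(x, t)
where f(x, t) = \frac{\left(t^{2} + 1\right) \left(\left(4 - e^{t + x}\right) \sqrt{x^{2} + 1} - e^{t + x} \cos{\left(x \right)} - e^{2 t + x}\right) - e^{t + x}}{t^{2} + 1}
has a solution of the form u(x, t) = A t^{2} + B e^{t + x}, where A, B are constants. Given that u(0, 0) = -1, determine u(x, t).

Substitute the ansatz u = A t^{2} + B e^{t + x} into the left-hand side.
Derivatives of the ansatz:
  u_tttt = B e^{t} e^{x}
  u_xxt = B e^{t} e^{x}
  u_xxx = B e^{t} e^{x}
  u_tt = 2 A + B e^{t} e^{x}
Term by term:
  cos(x)·u_tttt = B e^{t} e^{x} \cos{\left(x \right)}
  1/(t**2 + 1)·u_xxt = \frac{B e^{t} e^{x}}{t^{2} + 1}
  exp(t)·u_xxx = B e^{2 t} e^{x}
  sqrt(x**2 + 1)·u_tt = 2 A \sqrt{x^{2} + 1} + B \sqrt{x^{2} + 1} e^{t} e^{x}
So the left-hand side equals
  2 A \sqrt{x^{2} + 1} + B \sqrt{x^{2} + 1} e^{t} e^{x} + B e^{2 t} e^{x} + B e^{t} e^{x} \cos{\left(x \right)} + \frac{B e^{t} e^{x}}{t^{2} + 1}
This must equal f(x, t) identically; expanded, f = - \sqrt{x^{2} + 1} e^{t} e^{x} + 4 \sqrt{x^{2} + 1} - e^{2 t} e^{x} - e^{t} e^{x} \cos{\left(x \right)} - \frac{e^{t} e^{x}}{t^{2} + 1}.
Matching coefficients of the independent functions:
  [e^{2 t} e^{x}, \frac{e^{t} e^{x}}{t^{2} + 1}, \sqrt{x^{2} + 1} e^{t} e^{x}, e^{t} e^{x} \cos{\left(x \right)}]:  B = -1
  [\sqrt{x^{2} + 1}]:  2 A = 4
Solving: A = 2, B = -1.
Check against the point condition:
  u(0, 0) = -1  ⟹  B = -1  ✓
Hence u(x, t) = 2 t^{2} - e^{t + x}.

Answer: u(x, t) = 2 t^{2} - e^{t + x}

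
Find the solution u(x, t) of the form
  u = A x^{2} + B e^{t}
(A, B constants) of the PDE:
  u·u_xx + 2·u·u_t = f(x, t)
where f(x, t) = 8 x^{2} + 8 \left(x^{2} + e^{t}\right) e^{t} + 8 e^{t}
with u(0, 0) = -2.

Substitute the ansatz u = A x^{2} + B e^{t} into the left-hand side.
Derivatives of the ansatz:
  u_xx = 2 A
  u_t = B e^{t}
Term by term:
  u·u_xx = 2 A^{2} x^{2} + 2 A B e^{t}
  2·u·u_t = 2 A B x^{2} e^{t} + 2 B^{2} e^{2 t}
So the left-hand side equals
  2 A^{2} x^{2} + 2 A B x^{2} e^{t} + 2 A B e^{t} + 2 B^{2} e^{2 t}
This must equal f(x, t) identically; expanded, f = 8 x^{2} e^{t} + 8 x^{2} + 8 e^{2 t} + 8 e^{t}.
Matching coefficients of the independent functions:
  [x^{2}]:  2 A^{2} = 8
  [x^{2} e^{t}, e^{t}]:  2 A B = 8
  [e^{2 t}]:  2 B^{2} = 8
These equations allow (A, B) = (-2, -2) or (2, 2).
Impose the point condition(s):
  u(0, 0) = -2  ⟹  B = -2
Only A = -2, B = -2 satisfies everything.
Hence u(x, t) = - 2 x^{2} - 2 e^{t}.

Answer: u(x, t) = - 2 x^{2} - 2 e^{t}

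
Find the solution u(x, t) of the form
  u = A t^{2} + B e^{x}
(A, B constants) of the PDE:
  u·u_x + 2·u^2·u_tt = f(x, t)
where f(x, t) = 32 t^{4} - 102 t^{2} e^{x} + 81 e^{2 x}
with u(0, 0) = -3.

Answer: u(x, t) = 2 t^{2} - 3 e^{x}

Derivation:
Substitute the ansatz u = A t^{2} + B e^{x} into the left-hand side.
Derivatives of the ansatz:
  u_x = B e^{x}
  u_tt = 2 A
Term by term:
  u·u_x = A B t^{2} e^{x} + B^{2} e^{2 x}
  2·u^2·u_tt = 4 A^{3} t^{4} + 8 A^{2} B t^{2} e^{x} + 4 A B^{2} e^{2 x}
So the left-hand side equals
  4 A^{3} t^{4} + 8 A^{2} B t^{2} e^{x} + 4 A B^{2} e^{2 x} + A B t^{2} e^{x} + B^{2} e^{2 x}
This must equal f(x, t) = 32 t^{4} - 102 t^{2} e^{x} + 81 e^{2 x} identically.
Matching coefficients of the independent functions:
  [t^{4}]:  4 A^{3} = 32
  [t^{2} e^{x}]:  8 A^{2} B + A B = -102
  [e^{2 x}]:  4 A B^{2} + B^{2} = 81
Solving: A = 2, B = -3.
Check against the point condition:
  u(0, 0) = -3  ⟹  B = -3  ✓
Hence u(x, t) = 2 t^{2} - 3 e^{x}.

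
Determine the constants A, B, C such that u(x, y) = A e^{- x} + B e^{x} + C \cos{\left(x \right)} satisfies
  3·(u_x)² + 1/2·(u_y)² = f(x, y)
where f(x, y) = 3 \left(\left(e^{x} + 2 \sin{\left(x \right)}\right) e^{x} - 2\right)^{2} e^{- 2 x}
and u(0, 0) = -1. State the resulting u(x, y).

Answer: u(x, y) = - e^{x} + 2 \cos{\left(x \right)} - 2 e^{- x}

Derivation:
Substitute the ansatz u = A e^{- x} + B e^{x} + C \cos{\left(x \right)} into the left-hand side.
Derivatives of the ansatz:
  u_x = - A e^{- x} + B e^{x} - C \sin{\left(x \right)}
  u_y = 0
Term by term:
  3·(u_x)² = 3 A^{2} e^{- 2 x} - 6 A B + 6 A C e^{- x} \sin{\left(x \right)} + 3 B^{2} e^{2 x} - 6 B C e^{x} \sin{\left(x \right)} + 3 C^{2} \sin^{2}{\left(x \right)}
  1/2·(u_y)² = 0
So the left-hand side equals
  3 A^{2} e^{- 2 x} - 6 A B + 6 A C e^{- x} \sin{\left(x \right)} + 3 B^{2} e^{2 x} - 6 B C e^{x} \sin{\left(x \right)} + 3 C^{2} \sin^{2}{\left(x \right)}
This must equal f(x, y) identically; expanded, f = 3 e^{2 x} + 12 e^{x} \sin{\left(x \right)} + 12 \sin^{2}{\left(x \right)} - 12 - 24 e^{- x} \sin{\left(x \right)} + 12 e^{- 2 x}.
Matching coefficients of the independent functions:
  [constant term]:  - 6 A B = -12
  [e^{- x} \sin{\left(x \right)}]:  6 A C = -24
  [e^{x} \sin{\left(x \right)}]:  - 6 B C = 12
  [e^{- 2 x}]:  3 A^{2} = 12
  [e^{2 x}]:  3 B^{2} = 3
  [\sin^{2}{\left(x \right)}]:  3 C^{2} = 12
These equations allow (A, B, C) = (-2, -1, 2) or (2, 1, -2).
Impose the point condition(s):
  u(0, 0) = -1  ⟹  A + B + C = -1
Only A = -2, B = -1, C = 2 satisfies everything.
Hence u(x, y) = - e^{x} + 2 \cos{\left(x \right)} - 2 e^{- x}.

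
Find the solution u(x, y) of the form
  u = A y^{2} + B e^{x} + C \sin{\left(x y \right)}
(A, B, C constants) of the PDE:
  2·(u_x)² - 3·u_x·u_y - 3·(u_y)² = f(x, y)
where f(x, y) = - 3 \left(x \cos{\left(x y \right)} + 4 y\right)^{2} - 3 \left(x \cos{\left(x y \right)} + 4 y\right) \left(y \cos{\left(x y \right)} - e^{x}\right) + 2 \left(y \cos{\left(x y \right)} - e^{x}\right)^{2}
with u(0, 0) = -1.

Substitute the ansatz u = A y^{2} + B e^{x} + C \sin{\left(x y \right)} into the left-hand side.
Derivatives of the ansatz:
  u_x = B e^{x} + C y \cos{\left(x y \right)}
  u_y = 2 A y + C x \cos{\left(x y \right)}
Term by term:
  2·(u_x)² = 2 B^{2} e^{2 x} + 4 B C y e^{x} \cos{\left(x y \right)} + 2 C^{2} y^{2} \cos^{2}{\left(x y \right)}
  -3·u_x·u_y = - 6 A B y e^{x} - 6 A C y^{2} \cos{\left(x y \right)} - 3 B C x e^{x} \cos{\left(x y \right)} - 3 C^{2} x y \cos^{2}{\left(x y \right)}
  -3·(u_y)² = - 12 A^{2} y^{2} - 12 A C x y \cos{\left(x y \right)} - 3 C^{2} x^{2} \cos^{2}{\left(x y \right)}
So the left-hand side equals
  - 12 A^{2} y^{2} - 6 A B y e^{x} - 12 A C x y \cos{\left(x y \right)} - 6 A C y^{2} \cos{\left(x y \right)} + 2 B^{2} e^{2 x} - 3 B C x e^{x} \cos{\left(x y \right)} + 4 B C y e^{x} \cos{\left(x y \right)} - 3 C^{2} x^{2} \cos^{2}{\left(x y \right)} - 3 C^{2} x y \cos^{2}{\left(x y \right)} + 2 C^{2} y^{2} \cos^{2}{\left(x y \right)}
This must equal f(x, y) identically; expanded, f = - 3 x^{2} \cos^{2}{\left(x y \right)} - 3 x y \cos^{2}{\left(x y \right)} - 24 x y \cos{\left(x y \right)} + 3 x e^{x} \cos{\left(x y \right)} + 2 y^{2} \cos^{2}{\left(x y \right)} - 12 y^{2} \cos{\left(x y \right)} - 48 y^{2} - 4 y e^{x} \cos{\left(x y \right)} + 12 y e^{x} + 2 e^{2 x}.
Matching coefficients of the independent functions:
  [y^{2}]:  - 12 A^{2} = -48
  [x^{2} \cos^{2}{\left(x y \right)}, x y \cos^{2}{\left(x y \right)}]:  - 3 C^{2} = -3
  [y e^{x}]:  - 6 A B = 12
  [y^{2} \cos{\left(x y \right)}]:  - 6 A C = -12
  [y^{2} \cos^{2}{\left(x y \right)}]:  2 C^{2} = 2
  [x y \cos{\left(x y \right)}]:  - 12 A C = -24
  [x e^{x} \cos{\left(x y \right)}]:  - 3 B C = 3
  [y e^{x} \cos{\left(x y \right)}]:  4 B C = -4
  [e^{2 x}]:  2 B^{2} = 2
These equations allow (A, B, C) = (-2, 1, -1) or (2, -1, 1).
Impose the point condition(s):
  u(0, 0) = -1  ⟹  B = -1
Only A = 2, B = -1, C = 1 satisfies everything.
Hence u(x, y) = 2 y^{2} - e^{x} + \sin{\left(x y \right)}.

Answer: u(x, y) = 2 y^{2} - e^{x} + \sin{\left(x y \right)}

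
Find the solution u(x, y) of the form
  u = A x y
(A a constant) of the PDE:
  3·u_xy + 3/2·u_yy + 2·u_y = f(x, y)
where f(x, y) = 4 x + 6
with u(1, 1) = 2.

Answer: u(x, y) = 2 x y

Derivation:
Substitute the ansatz u = A x y into the left-hand side.
Derivatives of the ansatz:
  u_xy = A
  u_yy = 0
  u_y = A x
Term by term:
  3·u_xy = 3 A
  3/2·u_yy = 0
  2·u_y = 2 A x
So the left-hand side equals
  2 A x + 3 A
This must equal f(x, y) = 4 x + 6 identically.
Matching coefficients of the independent functions:
  [constant term]:  3 A = 6
  [x]:  2 A = 4
Solving: A = 2.
Check against the point condition:
  u(1, 1) = 2  ⟹  A = 2  ✓
Hence u(x, y) = 2 x y.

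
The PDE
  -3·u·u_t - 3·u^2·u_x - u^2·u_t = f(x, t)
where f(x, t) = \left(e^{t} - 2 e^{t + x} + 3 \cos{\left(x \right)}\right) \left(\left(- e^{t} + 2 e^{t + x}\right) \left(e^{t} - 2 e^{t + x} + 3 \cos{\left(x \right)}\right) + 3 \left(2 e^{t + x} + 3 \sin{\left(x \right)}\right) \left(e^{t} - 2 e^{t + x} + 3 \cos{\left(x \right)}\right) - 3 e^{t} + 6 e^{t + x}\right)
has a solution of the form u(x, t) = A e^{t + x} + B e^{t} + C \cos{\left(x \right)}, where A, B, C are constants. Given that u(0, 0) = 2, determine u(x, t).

Substitute the ansatz u = A e^{t + x} + B e^{t} + C \cos{\left(x \right)} into the left-hand side.
Derivatives of the ansatz:
  u_t = A e^{t} e^{x} + B e^{t}
  u_x = A e^{t} e^{x} - C \sin{\left(x \right)}
Term by term:
  -3·u·u_t = - 3 A^{2} e^{2 t} e^{2 x} - 6 A B e^{2 t} e^{x} - 3 A C e^{t} e^{x} \cos{\left(x \right)} - 3 B^{2} e^{2 t} - 3 B C e^{t} \cos{\left(x \right)}
  -3·u^2·u_x = - 3 A^{3} e^{3 t} e^{3 x} - 6 A^{2} B e^{3 t} e^{2 x} + 3 A^{2} C e^{2 t} e^{2 x} \sin{\left(x \right)} - 6 A^{2} C e^{2 t} e^{2 x} \cos{\left(x \right)} - 3 A B^{2} e^{3 t} e^{x} + 6 A B C e^{2 t} e^{x} \sin{\left(x \right)} - 6 A B C e^{2 t} e^{x} \cos{\left(x \right)} + 6 A C^{2} e^{t} e^{x} \sin{\left(x \right)} \cos{\left(x \right)} - 3 A C^{2} e^{t} e^{x} \cos^{2}{\left(x \right)} + 3 B^{2} C e^{2 t} \sin{\left(x \right)} + 6 B C^{2} e^{t} \sin{\left(x \right)} \cos{\left(x \right)} + 3 C^{3} \sin{\left(x \right)} \cos^{2}{\left(x \right)}
  -u^2·u_t = - A^{3} e^{3 t} e^{3 x} - 3 A^{2} B e^{3 t} e^{2 x} - 2 A^{2} C e^{2 t} e^{2 x} \cos{\left(x \right)} - 3 A B^{2} e^{3 t} e^{x} - 4 A B C e^{2 t} e^{x} \cos{\left(x \right)} - A C^{2} e^{t} e^{x} \cos^{2}{\left(x \right)} - B^{3} e^{3 t} - 2 B^{2} C e^{2 t} \cos{\left(x \right)} - B C^{2} e^{t} \cos^{2}{\left(x \right)}
So the left-hand side equals
  - 4 A^{3} e^{3 t} e^{3 x} - 9 A^{2} B e^{3 t} e^{2 x} + 3 A^{2} C e^{2 t} e^{2 x} \sin{\left(x \right)} - 8 A^{2} C e^{2 t} e^{2 x} \cos{\left(x \right)} - 3 A^{2} e^{2 t} e^{2 x} - 6 A B^{2} e^{3 t} e^{x} + 6 A B C e^{2 t} e^{x} \sin{\left(x \right)} - 10 A B C e^{2 t} e^{x} \cos{\left(x \right)} - 6 A B e^{2 t} e^{x} + 6 A C^{2} e^{t} e^{x} \sin{\left(x \right)} \cos{\left(x \right)} - 4 A C^{2} e^{t} e^{x} \cos^{2}{\left(x \right)} - 3 A C e^{t} e^{x} \cos{\left(x \right)} - B^{3} e^{3 t} + 3 B^{2} C e^{2 t} \sin{\left(x \right)} - 2 B^{2} C e^{2 t} \cos{\left(x \right)} - 3 B^{2} e^{2 t} + 6 B C^{2} e^{t} \sin{\left(x \right)} \cos{\left(x \right)} - B C^{2} e^{t} \cos^{2}{\left(x \right)} - 3 B C e^{t} \cos{\left(x \right)} + 3 C^{3} \sin{\left(x \right)} \cos^{2}{\left(x \right)}
This must equal f(x, t) identically; expanded, f = 32 e^{3 t} e^{3 x} - 36 e^{3 t} e^{2 x} + 12 e^{3 t} e^{x} - e^{3 t} + 36 e^{2 t} e^{2 x} \sin{\left(x \right)} - 96 e^{2 t} e^{2 x} \cos{\left(x \right)} - 12 e^{2 t} e^{2 x} - 36 e^{2 t} e^{x} \sin{\left(x \right)} + 60 e^{2 t} e^{x} \cos{\left(x \right)} + 12 e^{2 t} e^{x} + 9 e^{2 t} \sin{\left(x \right)} - 6 e^{2 t} \cos{\left(x \right)} - 3 e^{2 t} - 108 e^{t} e^{x} \sin{\left(x \right)} \cos{\left(x \right)} + 72 e^{t} e^{x} \cos^{2}{\left(x \right)} + 18 e^{t} e^{x} \cos{\left(x \right)} + 54 e^{t} \sin{\left(x \right)} \cos{\left(x \right)} - 9 e^{t} \cos^{2}{\left(x \right)} - 9 e^{t} \cos{\left(x \right)} + 81 \sin{\left(x \right)} \cos^{2}{\left(x \right)}.
Matching coefficients of the independent functions:
(each divided by its leading coefficient; functions giving the same equation are listed together)
  [e^{t} \cos{\left(x \right)}]:  B C - 3 = 0
  [e^{t} \cos^{2}{\left(x \right)}, e^{t} \sin{\left(x \right)} \cos{\left(x \right)}]:  B C^{2} - 9 = 0
  [e^{2 t} e^{x}]:  A B + 2 = 0
  [e^{2 t} e^{2 x}]:  A^{2} - 4 = 0
  [e^{2 t} \sin{\left(x \right)}, e^{2 t} \cos{\left(x \right)}]:  B^{2} C - 3 = 0
  [e^{3 t} e^{x}]:  A B^{2} + 2 = 0
  [e^{3 t} e^{2 x}]:  A^{2} B - 4 = 0
  [e^{3 t} e^{3 x}]:  A^{3} + 8 = 0
  [\sin{\left(x \right)} \cos^{2}{\left(x \right)}]:  C^{3} - 27 = 0
  [e^{t} e^{x} \cos{\left(x \right)}]:  A C + 6 = 0
  [e^{t} e^{x} \cos^{2}{\left(x \right)}, e^{t} e^{x} \sin{\left(x \right)} \cos{\left(x \right)}]:  A C^{2} + 18 = 0
  [e^{2 t} e^{x} \sin{\left(x \right)}, e^{2 t} e^{x} \cos{\left(x \right)}]:  A B C + 6 = 0
  [e^{2 t} e^{2 x} \sin{\left(x \right)}, e^{2 t} e^{2 x} \cos{\left(x \right)}]:  A^{2} C - 12 = 0
  [e^{2 t}]:  B^{2} - 1 = 0
  [e^{3 t}]:  B^{3} - 1 = 0
Solving: A = -2, B = 1, C = 3.
Check against the point condition:
  u(0, 0) = 2  ⟹  A + B + C = 2  ✓
Hence u(x, t) = e^{t} - 2 e^{t + x} + 3 \cos{\left(x \right)}.

Answer: u(x, t) = e^{t} - 2 e^{t + x} + 3 \cos{\left(x \right)}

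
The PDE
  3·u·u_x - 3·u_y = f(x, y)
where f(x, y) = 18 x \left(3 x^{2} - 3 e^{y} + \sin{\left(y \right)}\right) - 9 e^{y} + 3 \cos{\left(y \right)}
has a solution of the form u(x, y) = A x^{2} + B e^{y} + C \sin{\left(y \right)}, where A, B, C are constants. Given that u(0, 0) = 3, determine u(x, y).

Substitute the ansatz u = A x^{2} + B e^{y} + C \sin{\left(y \right)} into the left-hand side.
Derivatives of the ansatz:
  u_x = 2 A x
  u_y = B e^{y} + C \cos{\left(y \right)}
Term by term:
  3·u·u_x = 6 A^{2} x^{3} + 6 A B x e^{y} + 6 A C x \sin{\left(y \right)}
  -3·u_y = - 3 B e^{y} - 3 C \cos{\left(y \right)}
So the left-hand side equals
  6 A^{2} x^{3} + 6 A B x e^{y} + 6 A C x \sin{\left(y \right)} - 3 B e^{y} - 3 C \cos{\left(y \right)}
This must equal f(x, y) identically; expanded, f = 54 x^{3} - 54 x e^{y} + 18 x \sin{\left(y \right)} - 9 e^{y} + 3 \cos{\left(y \right)}.
Matching coefficients of the independent functions:
  [x^{3}]:  6 A^{2} = 54
  [x e^{y}]:  6 A B = -54
  [x \sin{\left(y \right)}]:  6 A C = 18
  [e^{y}]:  - 3 B = -9
  [\cos{\left(y \right)}]:  - 3 C = 3
Solving: A = -3, B = 3, C = -1.
Check against the point condition:
  u(0, 0) = 3  ⟹  B = 3  ✓
Hence u(x, y) = - 3 x^{2} + 3 e^{y} - \sin{\left(y \right)}.

Answer: u(x, y) = - 3 x^{2} + 3 e^{y} - \sin{\left(y \right)}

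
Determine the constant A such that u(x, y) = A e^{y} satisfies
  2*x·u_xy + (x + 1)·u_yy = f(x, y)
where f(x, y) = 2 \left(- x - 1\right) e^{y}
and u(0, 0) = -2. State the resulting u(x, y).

Answer: u(x, y) = - 2 e^{y}

Derivation:
Substitute the ansatz u = A e^{y} into the left-hand side.
Derivatives of the ansatz:
  u_xy = 0
  u_yy = A e^{y}
Term by term:
  2*x·u_xy = 0
  (x + 1)·u_yy = A x e^{y} + A e^{y}
So the left-hand side equals
  A x e^{y} + A e^{y}
This must equal f(x, y) identically; expanded, f = - 2 x e^{y} - 2 e^{y}.
Matching coefficients of the independent functions:
  [x e^{y}, e^{y}]:  A = -2
Solving: A = -2.
Check against the point condition:
  u(0, 0) = -2  ⟹  A = -2  ✓
Hence u(x, y) = - 2 e^{y}.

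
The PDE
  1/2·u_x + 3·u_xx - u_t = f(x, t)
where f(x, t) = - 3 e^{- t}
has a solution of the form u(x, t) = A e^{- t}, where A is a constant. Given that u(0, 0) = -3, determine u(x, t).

Answer: u(x, t) = - 3 e^{- t}

Derivation:
Substitute the ansatz u = A e^{- t} into the left-hand side.
Derivatives of the ansatz:
  u_x = 0
  u_xx = 0
  u_t = - A e^{- t}
Term by term:
  1/2·u_x = 0
  3·u_xx = 0
  -u_t = A e^{- t}
So the left-hand side equals
  A e^{- t}
This must equal f(x, t) = - 3 e^{- t} identically.
Matching coefficients of the independent functions:
  [e^{- t}]:  A = -3
Solving: A = -3.
Check against the point condition:
  u(0, 0) = -3  ⟹  A = -3  ✓
Hence u(x, t) = - 3 e^{- t}.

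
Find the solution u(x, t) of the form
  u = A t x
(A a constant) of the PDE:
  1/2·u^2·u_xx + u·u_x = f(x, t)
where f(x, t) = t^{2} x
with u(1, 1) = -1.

Substitute the ansatz u = A t x into the left-hand side.
Derivatives of the ansatz:
  u_xx = 0
  u_x = A t
Term by term:
  1/2·u^2·u_xx = 0
  u·u_x = A^{2} t^{2} x
So the left-hand side equals
  A^{2} t^{2} x
This must equal f(x, t) = t^{2} x identically.
Matching coefficients of the independent functions:
  [t^{2} x]:  A^{2} = 1
These equations allow (A) = (-1) or (1).
Impose the point condition(s):
  u(1, 1) = -1  ⟹  A = -1
Only A = -1 satisfies everything.
Hence u(x, t) = - t x.

Answer: u(x, t) = - t x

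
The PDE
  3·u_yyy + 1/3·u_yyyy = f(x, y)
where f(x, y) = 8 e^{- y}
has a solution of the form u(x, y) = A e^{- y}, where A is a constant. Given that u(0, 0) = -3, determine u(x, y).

Substitute the ansatz u = A e^{- y} into the left-hand side.
Derivatives of the ansatz:
  u_yyy = - A e^{- y}
  u_yyyy = A e^{- y}
Term by term:
  3·u_yyy = - 3 A e^{- y}
  1/3·u_yyyy = \frac{A e^{- y}}{3}
So the left-hand side equals
  - \frac{8 A e^{- y}}{3}
This must equal f(x, y) = 8 e^{- y} identically.
Matching coefficients of the independent functions:
  [e^{- y}]:  - \frac{8 A}{3} = 8
Solving: A = -3.
Check against the point condition:
  u(0, 0) = -3  ⟹  A = -3  ✓
Hence u(x, y) = - 3 e^{- y}.

Answer: u(x, y) = - 3 e^{- y}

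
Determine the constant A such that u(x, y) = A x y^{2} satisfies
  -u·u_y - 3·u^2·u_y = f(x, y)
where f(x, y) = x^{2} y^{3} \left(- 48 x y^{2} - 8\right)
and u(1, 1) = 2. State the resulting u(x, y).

Substitute the ansatz u = A x y^{2} into the left-hand side.
Derivatives of the ansatz:
  u_y = 2 A x y
Term by term:
  -u·u_y = - 2 A^{2} x^{2} y^{3}
  -3·u^2·u_y = - 6 A^{3} x^{3} y^{5}
So the left-hand side equals
  - 6 A^{3} x^{3} y^{5} - 2 A^{2} x^{2} y^{3}
This must equal f(x, y) identically; expanded, f = - 48 x^{3} y^{5} - 8 x^{2} y^{3}.
Matching coefficients of the independent functions:
  [x^{2} y^{3}]:  - 2 A^{2} = -8
  [x^{3} y^{5}]:  - 6 A^{3} = -48
Solving: A = 2.
Check against the point condition:
  u(1, 1) = 2  ⟹  A = 2  ✓
Hence u(x, y) = 2 x y^{2}.

Answer: u(x, y) = 2 x y^{2}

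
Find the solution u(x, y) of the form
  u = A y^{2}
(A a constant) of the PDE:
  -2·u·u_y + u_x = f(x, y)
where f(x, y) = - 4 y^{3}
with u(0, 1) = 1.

Substitute the ansatz u = A y^{2} into the left-hand side.
Derivatives of the ansatz:
  u_y = 2 A y
  u_x = 0
Term by term:
  -2·u·u_y = - 4 A^{2} y^{3}
  u_x = 0
So the left-hand side equals
  - 4 A^{2} y^{3}
This must equal f(x, y) = - 4 y^{3} identically.
Matching coefficients of the independent functions:
  [y^{3}]:  - 4 A^{2} = -4
These equations allow (A) = (-1) or (1).
Impose the point condition(s):
  u(0, 1) = 1  ⟹  A = 1
Only A = 1 satisfies everything.
Hence u(x, y) = y^{2}.

Answer: u(x, y) = y^{2}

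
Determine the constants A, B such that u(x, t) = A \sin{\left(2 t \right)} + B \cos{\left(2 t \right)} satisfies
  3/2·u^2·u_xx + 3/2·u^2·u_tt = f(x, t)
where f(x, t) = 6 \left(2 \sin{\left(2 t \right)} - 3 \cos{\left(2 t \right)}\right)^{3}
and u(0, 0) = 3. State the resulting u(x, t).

Answer: u(x, t) = - 2 \sin{\left(2 t \right)} + 3 \cos{\left(2 t \right)}

Derivation:
Substitute the ansatz u = A \sin{\left(2 t \right)} + B \cos{\left(2 t \right)} into the left-hand side.
Derivatives of the ansatz:
  u_xx = 0
  u_tt = - 4 A \sin{\left(2 t \right)} - 4 B \cos{\left(2 t \right)}
Term by term:
  3/2·u^2·u_xx = 0
  3/2·u^2·u_tt = - 6 A^{3} \sin^{3}{\left(2 t \right)} - 18 A^{2} B \sin^{2}{\left(2 t \right)} \cos{\left(2 t \right)} - 18 A B^{2} \sin{\left(2 t \right)} \cos^{2}{\left(2 t \right)} - 6 B^{3} \cos^{3}{\left(2 t \right)}
So the left-hand side equals
  - 6 A^{3} \sin^{3}{\left(2 t \right)} - 18 A^{2} B \sin^{2}{\left(2 t \right)} \cos{\left(2 t \right)} - 18 A B^{2} \sin{\left(2 t \right)} \cos^{2}{\left(2 t \right)} - 6 B^{3} \cos^{3}{\left(2 t \right)}
This must equal f(x, t) identically; expanded, f = 48 \sin^{3}{\left(2 t \right)} - 216 \sin^{2}{\left(2 t \right)} \cos{\left(2 t \right)} + 324 \sin{\left(2 t \right)} \cos^{2}{\left(2 t \right)} - 162 \cos^{3}{\left(2 t \right)}.
Matching coefficients of the independent functions:
  [\sin{\left(2 t \right)} \cos^{2}{\left(2 t \right)}]:  - 18 A B^{2} = 324
  [\sin^{2}{\left(2 t \right)} \cos{\left(2 t \right)}]:  - 18 A^{2} B = -216
  [\sin^{3}{\left(2 t \right)}]:  - 6 A^{3} = 48
  [\cos^{3}{\left(2 t \right)}]:  - 6 B^{3} = -162
Solving: A = -2, B = 3.
Check against the point condition:
  u(0, 0) = 3  ⟹  B = 3  ✓
Hence u(x, t) = - 2 \sin{\left(2 t \right)} + 3 \cos{\left(2 t \right)}.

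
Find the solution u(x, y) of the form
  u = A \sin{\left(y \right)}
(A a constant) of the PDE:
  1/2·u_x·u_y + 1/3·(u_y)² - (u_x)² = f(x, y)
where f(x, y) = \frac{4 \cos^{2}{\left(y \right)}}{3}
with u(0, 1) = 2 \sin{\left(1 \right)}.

Answer: u(x, y) = 2 \sin{\left(y \right)}

Derivation:
Substitute the ansatz u = A \sin{\left(y \right)} into the left-hand side.
Derivatives of the ansatz:
  u_x = 0
  u_y = A \cos{\left(y \right)}
Term by term:
  1/2·u_x·u_y = 0
  1/3·(u_y)² = \frac{A^{2} \cos^{2}{\left(y \right)}}{3}
  -(u_x)² = 0
So the left-hand side equals
  \frac{A^{2} \cos^{2}{\left(y \right)}}{3}
This must equal f(x, y) = \frac{4 \cos^{2}{\left(y \right)}}{3} identically.
Matching coefficients of the independent functions:
  [\cos^{2}{\left(y \right)}]:  \frac{A^{2}}{3} = \frac{4}{3}
These equations allow (A) = (-2) or (2).
Impose the point condition(s):
  u(0, 1) = 2 \sin{\left(1 \right)}  ⟹  A \sin{\left(1 \right)} = 2 \sin{\left(1 \right)}
Only A = 2 satisfies everything.
Hence u(x, y) = 2 \sin{\left(y \right)}.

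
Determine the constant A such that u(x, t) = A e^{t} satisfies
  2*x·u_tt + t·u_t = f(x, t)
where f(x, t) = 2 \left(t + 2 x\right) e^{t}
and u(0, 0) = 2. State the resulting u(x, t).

Substitute the ansatz u = A e^{t} into the left-hand side.
Derivatives of the ansatz:
  u_tt = A e^{t}
  u_t = A e^{t}
Term by term:
  2*x·u_tt = 2 A x e^{t}
  t·u_t = A t e^{t}
So the left-hand side equals
  A t e^{t} + 2 A x e^{t}
This must equal f(x, t) identically; expanded, f = 2 t e^{t} + 4 x e^{t}.
Matching coefficients of the independent functions:
  [t e^{t}]:  A = 2
  [x e^{t}]:  2 A = 4
Solving: A = 2.
Check against the point condition:
  u(0, 0) = 2  ⟹  A = 2  ✓
Hence u(x, t) = 2 e^{t}.

Answer: u(x, t) = 2 e^{t}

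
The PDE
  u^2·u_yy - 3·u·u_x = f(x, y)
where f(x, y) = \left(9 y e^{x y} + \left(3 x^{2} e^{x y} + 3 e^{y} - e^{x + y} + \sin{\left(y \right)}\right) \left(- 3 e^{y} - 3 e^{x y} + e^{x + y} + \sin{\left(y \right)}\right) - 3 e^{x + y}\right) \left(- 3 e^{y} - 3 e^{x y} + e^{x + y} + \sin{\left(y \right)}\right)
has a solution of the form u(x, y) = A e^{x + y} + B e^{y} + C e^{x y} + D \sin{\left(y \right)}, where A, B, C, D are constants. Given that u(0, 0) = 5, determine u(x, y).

Substitute the ansatz u = A e^{x + y} + B e^{y} + C e^{x y} + D \sin{\left(y \right)} into the left-hand side.
Derivatives of the ansatz:
  u_yy = A e^{x} e^{y} + B e^{y} + C x^{2} e^{x y} - D \sin{\left(y \right)}
  u_x = A e^{x} e^{y} + C y e^{x y}
Term by term:
  u^2·u_yy = A^{3} e^{3 x} e^{3 y} + 3 A^{2} B e^{2 x} e^{3 y} + A^{2} C x^{2} e^{2 x} e^{2 y} e^{x y} + 2 A^{2} C e^{2 x} e^{2 y} e^{x y} + A^{2} D e^{2 x} e^{2 y} \sin{\left(y \right)} + 3 A B^{2} e^{x} e^{3 y} + 2 A B C x^{2} e^{x} e^{2 y} e^{x y} + 4 A B C e^{x} e^{2 y} e^{x y} + 2 A B D e^{x} e^{2 y} \sin{\left(y \right)} + 2 A C^{2} x^{2} e^{x} e^{y} e^{2 x y} + A C^{2} e^{x} e^{y} e^{2 x y} + 2 A C D x^{2} e^{x} e^{y} e^{x y} \sin{\left(y \right)} - A D^{2} e^{x} e^{y} \sin^{2}{\left(y \right)} + B^{3} e^{3 y} + B^{2} C x^{2} e^{2 y} e^{x y} + 2 B^{2} C e^{2 y} e^{x y} + B^{2} D e^{2 y} \sin{\left(y \right)} + 2 B C^{2} x^{2} e^{y} e^{2 x y} + B C^{2} e^{y} e^{2 x y} + 2 B C D x^{2} e^{y} e^{x y} \sin{\left(y \right)} - B D^{2} e^{y} \sin^{2}{\left(y \right)} + C^{3} x^{2} e^{3 x y} + 2 C^{2} D x^{2} e^{2 x y} \sin{\left(y \right)} - C^{2} D e^{2 x y} \sin{\left(y \right)} + C D^{2} x^{2} e^{x y} \sin^{2}{\left(y \right)} - 2 C D^{2} e^{x y} \sin^{2}{\left(y \right)} - D^{3} \sin^{3}{\left(y \right)}
  -3·u·u_x = - 3 A^{2} e^{2 x} e^{2 y} - 3 A B e^{x} e^{2 y} - 3 A C y e^{x} e^{y} e^{x y} - 3 A C e^{x} e^{y} e^{x y} - 3 A D e^{x} e^{y} \sin{\left(y \right)} - 3 B C y e^{y} e^{x y} - 3 C^{2} y e^{2 x y} - 3 C D y e^{x y} \sin{\left(y \right)}
Sum these and collect like terms in the independent variables.
This must equal f(x, y) identically; expanded, f = 3 x^{2} e^{2 x} e^{2 y} e^{x y} - 18 x^{2} e^{x} e^{2 y} e^{x y} - 18 x^{2} e^{x} e^{y} e^{2 x y} + 6 x^{2} e^{x} e^{y} e^{x y} \sin{\left(y \right)} + 27 x^{2} e^{2 y} e^{x y} + 54 x^{2} e^{y} e^{2 x y} - 18 x^{2} e^{y} e^{x y} \sin{\left(y \right)} + 27 x^{2} e^{3 x y} - 18 x^{2} e^{2 x y} \sin{\left(y \right)} + 3 x^{2} e^{x y} \sin^{2}{\left(y \right)} + 9 y e^{x} e^{y} e^{x y} - 27 y e^{y} e^{x y} - 27 y e^{2 x y} + 9 y e^{x y} \sin{\left(y \right)} - e^{3 x} e^{3 y} + 9 e^{2 x} e^{3 y} + 6 e^{2 x} e^{2 y} e^{x y} - e^{2 x} e^{2 y} \sin{\left(y \right)} - 3 e^{2 x} e^{2 y} - 27 e^{x} e^{3 y} - 36 e^{x} e^{2 y} e^{x y} + 6 e^{x} e^{2 y} \sin{\left(y \right)} + 9 e^{x} e^{2 y} - 9 e^{x} e^{y} e^{2 x y} + 9 e^{x} e^{y} e^{x y} + e^{x} e^{y} \sin^{2}{\left(y \right)} - 3 e^{x} e^{y} \sin{\left(y \right)} + 27 e^{3 y} + 54 e^{2 y} e^{x y} - 9 e^{2 y} \sin{\left(y \right)} + 27 e^{y} e^{2 x y} - 3 e^{y} \sin^{2}{\left(y \right)} + 9 e^{2 x y} \sin{\left(y \right)} - 6 e^{x y} \sin^{2}{\left(y \right)} + \sin^{3}{\left(y \right)}.
Matching coefficients of the independent functions:
(each divided by its leading coefficient; functions giving the same equation are listed together)
  [x^{2} e^{3 x y}]:  C^{3} - 27 = 0
  [y e^{2 x y}]:  C^{2} - 9 = 0
  [e^{x} e^{2 y}]:  A B + 3 = 0
  [e^{x} e^{3 y}]:  A B^{2} + 9 = 0
  [e^{2 x} e^{2 y}]:  A^{2} - 1 = 0
  [e^{2 x} e^{3 y}]:  A^{2} B - 3 = 0
  [e^{3 x} e^{3 y}]:  A^{3} + 1 = 0
  [e^{y} e^{2 x y}, x^{2} e^{y} e^{2 x y}]:  B C^{2} - 27 = 0
  [e^{y} \sin^{2}{\left(y \right)}]:  B D^{2} - 3 = 0
  [e^{2 y} e^{x y}, x^{2} e^{2 y} e^{x y}]:  B^{2} C - 27 = 0
  [e^{2 y} \sin{\left(y \right)}]:  B^{2} D + 9 = 0
  [e^{x y} \sin^{2}{\left(y \right)}, x^{2} e^{x y} \sin^{2}{\left(y \right)}]:  C D^{2} - 3 = 0
  [e^{2 x y} \sin{\left(y \right)}, x^{2} e^{2 x y} \sin{\left(y \right)}]:  C^{2} D + 9 = 0
  [y e^{y} e^{x y}]:  B C - 9 = 0
  [y e^{x y} \sin{\left(y \right)}]:  C D + 3 = 0
  [e^{x} e^{y} e^{x y}, y e^{x} e^{y} e^{x y}]:  A C + 3 = 0
  [e^{x} e^{y} e^{2 x y}, x^{2} e^{x} e^{y} e^{2 x y}]:  A C^{2} + 9 = 0
  [e^{x} e^{y} \sin{\left(y \right)}]:  A D - 1 = 0
  [e^{x} e^{y} \sin^{2}{\left(y \right)}]:  A D^{2} + 1 = 0
  [e^{x} e^{2 y} e^{x y}, x^{2} e^{x} e^{2 y} e^{x y}]:  A B C + 9 = 0
  [e^{x} e^{2 y} \sin{\left(y \right)}]:  A B D - 3 = 0
  [e^{2 x} e^{2 y} e^{x y}, x^{2} e^{2 x} e^{2 y} e^{x y}]:  A^{2} C - 3 = 0
  [e^{2 x} e^{2 y} \sin{\left(y \right)}]:  A^{2} D + 1 = 0
  [x^{2} e^{y} e^{x y} \sin{\left(y \right)}]:  B C D + 9 = 0
  [x^{2} e^{x} e^{y} e^{x y} \sin{\left(y \right)}]:  A C D - 3 = 0
  [e^{3 y}]:  B^{3} - 27 = 0
  [\sin^{3}{\left(y \right)}]:  D^{3} + 1 = 0
Solving: A = -1, B = 3, C = 3, D = -1.
Check against the point condition:
  u(0, 0) = 5  ⟹  A + B + C = 5  ✓
Hence u(x, y) = 3 e^{y} + 3 e^{x y} - e^{x + y} - \sin{\left(y \right)}.

Answer: u(x, y) = 3 e^{y} + 3 e^{x y} - e^{x + y} - \sin{\left(y \right)}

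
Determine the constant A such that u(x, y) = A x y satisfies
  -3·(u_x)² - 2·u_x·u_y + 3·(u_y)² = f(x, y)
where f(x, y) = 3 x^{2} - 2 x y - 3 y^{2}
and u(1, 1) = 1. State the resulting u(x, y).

Answer: u(x, y) = x y

Derivation:
Substitute the ansatz u = A x y into the left-hand side.
Derivatives of the ansatz:
  u_x = A y
  u_y = A x
Term by term:
  -3·(u_x)² = - 3 A^{2} y^{2}
  -2·u_x·u_y = - 2 A^{2} x y
  3·(u_y)² = 3 A^{2} x^{2}
So the left-hand side equals
  3 A^{2} x^{2} - 2 A^{2} x y - 3 A^{2} y^{2}
This must equal f(x, y) = 3 x^{2} - 2 x y - 3 y^{2} identically.
Matching coefficients of the independent functions:
  [x^{2}]:  3 A^{2} = 3
  [y^{2}]:  - 3 A^{2} = -3
  [x y]:  - 2 A^{2} = -2
These equations allow (A) = (-1) or (1).
Impose the point condition(s):
  u(1, 1) = 1  ⟹  A = 1
Only A = 1 satisfies everything.
Hence u(x, y) = x y.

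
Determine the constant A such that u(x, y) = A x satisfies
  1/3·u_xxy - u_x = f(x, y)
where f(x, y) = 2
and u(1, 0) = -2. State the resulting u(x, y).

Substitute the ansatz u = A x into the left-hand side.
Derivatives of the ansatz:
  u_xxy = 0
  u_x = A
Term by term:
  1/3·u_xxy = 0
  -u_x = - A
So the left-hand side equals
  - A
This must equal f(x, y) = 2 identically.
Matching coefficients of the independent functions:
  [constant term]:  - A = 2
Solving: A = -2.
Check against the point condition:
  u(1, 0) = -2  ⟹  A = -2  ✓
Hence u(x, y) = - 2 x.

Answer: u(x, y) = - 2 x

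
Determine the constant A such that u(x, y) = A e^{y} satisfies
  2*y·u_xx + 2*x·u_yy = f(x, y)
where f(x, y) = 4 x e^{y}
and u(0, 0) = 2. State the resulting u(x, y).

Substitute the ansatz u = A e^{y} into the left-hand side.
Derivatives of the ansatz:
  u_xx = 0
  u_yy = A e^{y}
Term by term:
  2*y·u_xx = 0
  2*x·u_yy = 2 A x e^{y}
So the left-hand side equals
  2 A x e^{y}
This must equal f(x, y) = 4 x e^{y} identically.
Matching coefficients of the independent functions:
  [x e^{y}]:  2 A = 4
Solving: A = 2.
Check against the point condition:
  u(0, 0) = 2  ⟹  A = 2  ✓
Hence u(x, y) = 2 e^{y}.

Answer: u(x, y) = 2 e^{y}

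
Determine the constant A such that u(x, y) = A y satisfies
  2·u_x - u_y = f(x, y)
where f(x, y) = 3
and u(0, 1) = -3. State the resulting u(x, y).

Substitute the ansatz u = A y into the left-hand side.
Derivatives of the ansatz:
  u_x = 0
  u_y = A
Term by term:
  2·u_x = 0
  -u_y = - A
So the left-hand side equals
  - A
This must equal f(x, y) = 3 identically.
Matching coefficients of the independent functions:
  [constant term]:  - A = 3
Solving: A = -3.
Check against the point condition:
  u(0, 1) = -3  ⟹  A = -3  ✓
Hence u(x, y) = - 3 y.

Answer: u(x, y) = - 3 y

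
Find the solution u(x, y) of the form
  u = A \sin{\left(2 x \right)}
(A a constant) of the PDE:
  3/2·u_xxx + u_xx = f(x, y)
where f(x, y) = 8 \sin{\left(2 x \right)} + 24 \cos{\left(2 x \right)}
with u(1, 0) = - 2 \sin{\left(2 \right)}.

Answer: u(x, y) = - 2 \sin{\left(2 x \right)}

Derivation:
Substitute the ansatz u = A \sin{\left(2 x \right)} into the left-hand side.
Derivatives of the ansatz:
  u_xxx = - 8 A \cos{\left(2 x \right)}
  u_xx = - 4 A \sin{\left(2 x \right)}
Term by term:
  3/2·u_xxx = - 12 A \cos{\left(2 x \right)}
  u_xx = - 4 A \sin{\left(2 x \right)}
So the left-hand side equals
  - 4 A \sin{\left(2 x \right)} - 12 A \cos{\left(2 x \right)}
This must equal f(x, y) = 8 \sin{\left(2 x \right)} + 24 \cos{\left(2 x \right)} identically.
Matching coefficients of the independent functions:
  [\sin{\left(2 x \right)}]:  - 4 A = 8
  [\cos{\left(2 x \right)}]:  - 12 A = 24
Solving: A = -2.
Check against the point condition:
  u(1, 0) = - 2 \sin{\left(2 \right)}  ⟹  A \sin{\left(2 \right)} = - 2 \sin{\left(2 \right)}  ✓
Hence u(x, y) = - 2 \sin{\left(2 x \right)}.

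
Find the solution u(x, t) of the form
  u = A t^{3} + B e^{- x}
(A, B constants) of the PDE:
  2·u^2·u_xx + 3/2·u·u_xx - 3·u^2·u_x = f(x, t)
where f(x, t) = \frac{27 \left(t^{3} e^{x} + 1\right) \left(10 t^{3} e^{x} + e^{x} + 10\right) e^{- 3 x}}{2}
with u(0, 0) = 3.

Answer: u(x, t) = 3 t^{3} + 3 e^{- x}

Derivation:
Substitute the ansatz u = A t^{3} + B e^{- x} into the left-hand side.
Derivatives of the ansatz:
  u_xx = B e^{- x}
  u_x = - B e^{- x}
Term by term:
  2·u^2·u_xx = 2 A^{2} B t^{6} e^{- x} + 4 A B^{2} t^{3} e^{- 2 x} + 2 B^{3} e^{- 3 x}
  3/2·u·u_xx = \frac{3 A B t^{3} e^{- x}}{2} + \frac{3 B^{2} e^{- 2 x}}{2}
  -3·u^2·u_x = 3 A^{2} B t^{6} e^{- x} + 6 A B^{2} t^{3} e^{- 2 x} + 3 B^{3} e^{- 3 x}
So the left-hand side equals
  5 A^{2} B t^{6} e^{- x} + 10 A B^{2} t^{3} e^{- 2 x} + \frac{3 A B t^{3} e^{- x}}{2} + 5 B^{3} e^{- 3 x} + \frac{3 B^{2} e^{- 2 x}}{2}
This must equal f(x, t) identically; expanded, f = 135 t^{6} e^{- x} + \frac{27 t^{3} e^{- x}}{2} + 270 t^{3} e^{- 2 x} + \frac{27 e^{- 2 x}}{2} + 135 e^{- 3 x}.
Matching coefficients of the independent functions:
  [t^{3} e^{- 2 x}]:  10 A B^{2} = 270
  [t^{3} e^{- x}]:  \frac{3 A B}{2} = \frac{27}{2}
  [t^{6} e^{- x}]:  5 A^{2} B = 135
  [e^{- 3 x}]:  5 B^{3} = 135
  [e^{- 2 x}]:  \frac{3 B^{2}}{2} = \frac{27}{2}
Solving: A = 3, B = 3.
Check against the point condition:
  u(0, 0) = 3  ⟹  B = 3  ✓
Hence u(x, t) = 3 t^{3} + 3 e^{- x}.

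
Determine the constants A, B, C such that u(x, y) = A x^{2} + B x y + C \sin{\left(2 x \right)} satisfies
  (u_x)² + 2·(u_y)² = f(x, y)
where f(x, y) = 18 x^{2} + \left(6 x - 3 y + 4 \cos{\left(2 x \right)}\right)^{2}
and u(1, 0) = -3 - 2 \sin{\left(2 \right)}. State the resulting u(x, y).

Substitute the ansatz u = A x^{2} + B x y + C \sin{\left(2 x \right)} into the left-hand side.
Derivatives of the ansatz:
  u_x = 2 A x + B y + 2 C \cos{\left(2 x \right)}
  u_y = B x
Term by term:
  (u_x)² = 4 A^{2} x^{2} + 4 A B x y + 8 A C x \cos{\left(2 x \right)} + B^{2} y^{2} + 4 B C y \cos{\left(2 x \right)} + 4 C^{2} \cos^{2}{\left(2 x \right)}
  2·(u_y)² = 2 B^{2} x^{2}
So the left-hand side equals
  4 A^{2} x^{2} + 4 A B x y + 8 A C x \cos{\left(2 x \right)} + 2 B^{2} x^{2} + B^{2} y^{2} + 4 B C y \cos{\left(2 x \right)} + 4 C^{2} \cos^{2}{\left(2 x \right)}
This must equal f(x, y) identically; expanded, f = 54 x^{2} - 36 x y + 48 x \cos{\left(2 x \right)} + 9 y^{2} - 24 y \cos{\left(2 x \right)} + 16 \cos^{2}{\left(2 x \right)}.
Matching coefficients of the independent functions:
  [x^{2}]:  4 A^{2} + 2 B^{2} = 54
  [y^{2}]:  B^{2} = 9
  [x y]:  4 A B = -36
  [x \cos{\left(2 x \right)}]:  8 A C = 48
  [y \cos{\left(2 x \right)}]:  4 B C = -24
  [\cos^{2}{\left(2 x \right)}]:  4 C^{2} = 16
These equations allow (A, B, C) = (-3, 3, -2) or (3, -3, 2).
Impose the point condition(s):
  u(1, 0) = -3 - 2 \sin{\left(2 \right)}  ⟹  A + C \sin{\left(2 \right)} = -3 - 2 \sin{\left(2 \right)}
Only A = -3, B = 3, C = -2 satisfies everything.
Hence u(x, y) = - 3 x^{2} + 3 x y - 2 \sin{\left(2 x \right)}.

Answer: u(x, y) = - 3 x^{2} + 3 x y - 2 \sin{\left(2 x \right)}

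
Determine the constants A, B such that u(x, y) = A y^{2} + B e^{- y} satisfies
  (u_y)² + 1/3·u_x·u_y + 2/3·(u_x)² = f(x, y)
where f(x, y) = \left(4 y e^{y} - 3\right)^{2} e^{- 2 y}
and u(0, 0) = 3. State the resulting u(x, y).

Answer: u(x, y) = 2 y^{2} + 3 e^{- y}

Derivation:
Substitute the ansatz u = A y^{2} + B e^{- y} into the left-hand side.
Derivatives of the ansatz:
  u_y = 2 A y - B e^{- y}
  u_x = 0
Term by term:
  (u_y)² = 4 A^{2} y^{2} - 4 A B y e^{- y} + B^{2} e^{- 2 y}
  1/3·u_x·u_y = 0
  2/3·(u_x)² = 0
So the left-hand side equals
  4 A^{2} y^{2} - 4 A B y e^{- y} + B^{2} e^{- 2 y}
This must equal f(x, y) identically; expanded, f = 16 y^{2} - 24 y e^{- y} + 9 e^{- 2 y}.
Matching coefficients of the independent functions:
  [y^{2}]:  4 A^{2} = 16
  [y e^{- y}]:  - 4 A B = -24
  [e^{- 2 y}]:  B^{2} = 9
These equations allow (A, B) = (-2, -3) or (2, 3).
Impose the point condition(s):
  u(0, 0) = 3  ⟹  B = 3
Only A = 2, B = 3 satisfies everything.
Hence u(x, y) = 2 y^{2} + 3 e^{- y}.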